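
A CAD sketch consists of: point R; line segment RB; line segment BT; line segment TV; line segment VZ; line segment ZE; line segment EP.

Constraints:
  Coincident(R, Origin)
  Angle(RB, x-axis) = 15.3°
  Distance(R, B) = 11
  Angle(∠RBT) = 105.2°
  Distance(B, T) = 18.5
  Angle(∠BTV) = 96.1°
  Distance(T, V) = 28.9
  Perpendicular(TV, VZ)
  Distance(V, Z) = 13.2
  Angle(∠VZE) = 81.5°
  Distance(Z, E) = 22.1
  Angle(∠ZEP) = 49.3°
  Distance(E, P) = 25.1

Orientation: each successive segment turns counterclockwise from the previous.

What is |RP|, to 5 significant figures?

33.886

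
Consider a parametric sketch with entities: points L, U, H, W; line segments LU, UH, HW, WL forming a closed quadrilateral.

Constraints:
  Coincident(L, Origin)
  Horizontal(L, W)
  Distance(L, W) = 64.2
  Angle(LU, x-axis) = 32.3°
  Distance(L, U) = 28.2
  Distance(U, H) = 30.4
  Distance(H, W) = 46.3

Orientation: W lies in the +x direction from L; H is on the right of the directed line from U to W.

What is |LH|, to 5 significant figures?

25.442

L is at the origin; LW is horizontal with |LW| = 64.2 and W in +x, so W = (64.2, 0). LU runs at 32.3° with |LU| = 28.2, so U = (23.836, 15.069). H is determined by |UH| = 30.4 and |HW| = 46.3 together: it lies at the intersection of circle(U, 30.4) and circle(W, 46.3). With |UW| = 43.085, the foot of the radical line on UW is 7.3896 from U and the perpendicular offset is √(30.4² − 7.3896²) = 29.488. Taking the right-of-UW solution: H = (20.446, -15.142).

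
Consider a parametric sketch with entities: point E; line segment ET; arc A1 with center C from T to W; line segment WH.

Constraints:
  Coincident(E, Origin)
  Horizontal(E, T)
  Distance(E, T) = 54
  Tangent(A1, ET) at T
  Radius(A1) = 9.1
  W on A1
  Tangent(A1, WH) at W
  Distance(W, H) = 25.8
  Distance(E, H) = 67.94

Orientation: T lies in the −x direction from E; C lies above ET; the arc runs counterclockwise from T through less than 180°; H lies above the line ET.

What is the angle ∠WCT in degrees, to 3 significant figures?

117°

Checks: E.y = 0.00, T.y = 0.00 ✓; |CW| = 9.100 ✓; ∠(CW, WH) = 90.00° ✓; |WH| = 25.80 ✓; |EH| = 67.94 ✓.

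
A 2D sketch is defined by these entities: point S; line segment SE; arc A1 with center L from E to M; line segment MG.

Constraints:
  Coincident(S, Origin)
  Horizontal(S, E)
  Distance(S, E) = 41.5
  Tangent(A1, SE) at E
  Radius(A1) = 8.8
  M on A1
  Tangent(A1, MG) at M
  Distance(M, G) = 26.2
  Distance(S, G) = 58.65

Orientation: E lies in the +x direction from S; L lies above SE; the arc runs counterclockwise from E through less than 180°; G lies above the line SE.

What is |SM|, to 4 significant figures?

51.21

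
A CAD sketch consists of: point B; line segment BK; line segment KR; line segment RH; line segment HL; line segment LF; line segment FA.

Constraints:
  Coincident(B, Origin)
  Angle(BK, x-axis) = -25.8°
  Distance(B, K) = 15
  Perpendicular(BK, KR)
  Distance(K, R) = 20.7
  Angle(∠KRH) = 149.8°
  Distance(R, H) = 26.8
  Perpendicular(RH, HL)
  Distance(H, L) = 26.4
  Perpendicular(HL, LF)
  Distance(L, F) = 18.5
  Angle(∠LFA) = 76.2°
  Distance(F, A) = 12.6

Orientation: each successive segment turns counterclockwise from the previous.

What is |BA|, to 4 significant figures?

23.53

B is at the origin; BK runs at -25.8° with length 15.0, so K = (13.50, -6.528). BK ⟂ KR, so KR runs at 64.20°; with |KR| = 20.7, R = (22.51, 12.11). ∠KRH = 149.8° gives RH at 94.40° from the x-axis; with |RH| = 26.8, H = (20.46, 38.83). RH is perpendicular to HL, so HL runs at -175.6°; with |HL| = 26.4, L = (-5.864, 36.80). HL ⟂ LF, so LF runs at -85.60°; with |LF| = 18.5, F = (-4.445, 18.36). ∠LFA = 76.2° gives FA at 18.20° from the x-axis; with |FA| = 12.6, A = (7.525, 22.29). Then |BA| = |A − B| = 23.53.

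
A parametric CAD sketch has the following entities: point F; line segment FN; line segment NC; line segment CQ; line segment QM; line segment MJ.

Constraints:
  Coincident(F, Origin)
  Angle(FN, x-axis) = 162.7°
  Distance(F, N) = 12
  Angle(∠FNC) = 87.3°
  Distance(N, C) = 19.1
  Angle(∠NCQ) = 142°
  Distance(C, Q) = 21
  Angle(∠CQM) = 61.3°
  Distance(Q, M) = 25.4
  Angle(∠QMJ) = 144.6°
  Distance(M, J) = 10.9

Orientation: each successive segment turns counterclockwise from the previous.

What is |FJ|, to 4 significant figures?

8.773

F is at the origin; FN runs at 162.7° with length 12.0, so N = (-11.46, 3.568). ∠FNC = 87.3° gives NC at -104.6° from the x-axis; with |NC| = 19.1, C = (-16.27, -14.91). ∠NCQ = 142.0° gives CQ at -66.60° from the x-axis; with |CQ| = 21.0, Q = (-7.932, -34.19). ∠CQM = 61.3° gives QM at 52.10° from the x-axis; with |QM| = 25.4, M = (7.671, -14.14). ∠QMJ = 144.6° gives MJ at 87.50° from the x-axis; with |MJ| = 10.9, J = (8.147, -3.255). Then |FJ| = |J − F| = 8.773.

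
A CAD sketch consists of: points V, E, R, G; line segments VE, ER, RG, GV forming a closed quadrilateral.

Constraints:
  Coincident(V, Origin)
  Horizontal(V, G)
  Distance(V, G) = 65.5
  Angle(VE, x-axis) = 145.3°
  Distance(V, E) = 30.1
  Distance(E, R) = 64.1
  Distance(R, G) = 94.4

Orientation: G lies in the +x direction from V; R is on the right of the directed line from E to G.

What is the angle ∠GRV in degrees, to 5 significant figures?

40.771°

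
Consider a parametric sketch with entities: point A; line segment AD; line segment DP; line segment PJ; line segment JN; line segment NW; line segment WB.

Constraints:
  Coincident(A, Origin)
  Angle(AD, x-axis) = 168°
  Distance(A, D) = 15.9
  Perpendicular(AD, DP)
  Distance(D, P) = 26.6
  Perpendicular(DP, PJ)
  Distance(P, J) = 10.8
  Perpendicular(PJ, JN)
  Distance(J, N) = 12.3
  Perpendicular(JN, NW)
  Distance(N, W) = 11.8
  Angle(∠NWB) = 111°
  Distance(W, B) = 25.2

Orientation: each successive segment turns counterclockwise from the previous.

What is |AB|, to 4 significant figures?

45.86

The perpendicularity gives NW at right angles to JN, so NW runs at 168.0°; with |NW| = 11.8, W = (-19.50, -10.47). ∠NWB = 111.0° gives WB at -123.0° from the x-axis; with |WB| = 25.2, B = (-33.23, -31.61). Then |AB| = |B − A| = 45.86.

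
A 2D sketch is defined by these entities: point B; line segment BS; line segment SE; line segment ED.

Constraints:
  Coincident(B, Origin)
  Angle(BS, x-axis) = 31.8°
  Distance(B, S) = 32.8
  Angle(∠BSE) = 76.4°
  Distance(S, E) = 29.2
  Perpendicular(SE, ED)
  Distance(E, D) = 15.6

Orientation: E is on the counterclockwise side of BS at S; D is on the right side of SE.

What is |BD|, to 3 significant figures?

52.1

B is at the origin; BS runs at 31.8° with length 32.8, so S = 32.8·(cos 31.8°, sin 31.8°) = (27.9, 17.3). ∠BSE = 76.4°, so SE runs at 31.8° + (180° − 76.4°) = 135° from the x-axis; with |SE| = 29.2, E = S + 29.2·(cos 135°, sin 135°) = (7.09, 37.8). The perpendicularity gives ED at right angles to SE; with |ED| = 15.6 on the right of SE, D = E + 15.6·(0.702, 0.712) = (18.0, 48.9). Then |BD| = |D − B| = 52.1.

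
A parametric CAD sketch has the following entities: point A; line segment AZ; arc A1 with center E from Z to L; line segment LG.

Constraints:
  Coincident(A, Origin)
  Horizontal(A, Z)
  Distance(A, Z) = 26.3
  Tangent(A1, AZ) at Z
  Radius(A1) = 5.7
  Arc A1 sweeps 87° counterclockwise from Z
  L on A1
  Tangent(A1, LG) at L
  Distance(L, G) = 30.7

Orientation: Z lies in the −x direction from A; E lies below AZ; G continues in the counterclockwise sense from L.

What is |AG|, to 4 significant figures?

49.29

A is at the origin; AZ is horizontal with |AZ| = 26.3 and Z on the −x side, so Z = (-26.30, 0.000). Since A1 is tangent to AZ there, EZ ⟂ AZ, so E = Z + (0, -5.7) = (-26.30, -5.700). On A1, Z sits at bearing 90° from E; an 87° counterclockwise sweep puts L at bearing 177°, so L = E + 5.7·(cos 177°, sin 177°) = (-31.99, -5.402). Tangency of A1 to LG means the radius EL is perpendicular to LG, so LG runs along (−sin 177°, cos 177°); with |LG| = 30.7, G = (-33.60, -36.06). Then |AG| = |G − A| = 49.29.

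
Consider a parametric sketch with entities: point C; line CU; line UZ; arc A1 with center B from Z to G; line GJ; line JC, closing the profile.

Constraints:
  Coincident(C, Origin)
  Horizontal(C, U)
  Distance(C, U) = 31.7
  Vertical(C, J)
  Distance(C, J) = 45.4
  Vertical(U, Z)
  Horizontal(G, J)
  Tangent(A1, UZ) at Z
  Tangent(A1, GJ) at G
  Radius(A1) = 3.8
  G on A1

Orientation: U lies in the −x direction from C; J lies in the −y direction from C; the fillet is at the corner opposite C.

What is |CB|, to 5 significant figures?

50.090

C is at the origin; C and U share the same y with |CU| = 31.7 and U on the −x side, so U = (-31.700, 0.0000). C and J share the same x with |CJ| = 45.4 and J on the −y side, so J = (0.0000, -45.400). The virtual corner opposite C is at (-31.700, -45.400). The tangent condition forces BZ to be normal to UZ and since A1 is tangent to GJ there, BG ⟂ GJ, with radius 3.8, so the center B sits 3.8 in from both sides at B = (-27.900, -41.600). Then |CB| = |B − C| = 50.090.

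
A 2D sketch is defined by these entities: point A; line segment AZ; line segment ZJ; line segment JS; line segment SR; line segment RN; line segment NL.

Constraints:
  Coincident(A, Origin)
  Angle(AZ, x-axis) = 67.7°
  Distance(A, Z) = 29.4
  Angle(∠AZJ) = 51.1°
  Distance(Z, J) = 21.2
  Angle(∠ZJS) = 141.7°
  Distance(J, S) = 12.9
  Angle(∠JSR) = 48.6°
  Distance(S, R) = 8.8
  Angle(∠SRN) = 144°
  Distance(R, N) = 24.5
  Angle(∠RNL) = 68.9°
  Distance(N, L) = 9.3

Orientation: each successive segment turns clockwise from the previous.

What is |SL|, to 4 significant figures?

28.49

A is at the origin; AZ runs at 67.7° with length 29.4, so Z = (11.16, 27.20). ∠AZJ = 51.1° gives ZJ at -61.20° from the x-axis; with |ZJ| = 21.2, J = (21.37, 8.623). ∠ZJS = 141.7° gives JS at -99.50° from the x-axis; with |JS| = 12.9, S = (19.24, -4.100). ∠JSR = 48.6° gives SR at 129.1° from the x-axis; with |SR| = 8.8, R = (13.69, 2.730). ∠SRN = 144.0° gives RN at 93.10° from the x-axis; with |RN| = 24.5, N = (12.37, 27.19). ∠RNL = 68.9° gives NL at -18.00° from the x-axis; with |NL| = 9.3, L = (21.21, 24.32). Then |SL| = |L − S| = 28.49.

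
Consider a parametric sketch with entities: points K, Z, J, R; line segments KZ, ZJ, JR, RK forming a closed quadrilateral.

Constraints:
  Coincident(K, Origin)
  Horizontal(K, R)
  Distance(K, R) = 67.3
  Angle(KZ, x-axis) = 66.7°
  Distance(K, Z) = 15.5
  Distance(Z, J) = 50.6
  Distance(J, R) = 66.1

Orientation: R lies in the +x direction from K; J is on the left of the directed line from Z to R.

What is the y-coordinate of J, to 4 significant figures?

56.80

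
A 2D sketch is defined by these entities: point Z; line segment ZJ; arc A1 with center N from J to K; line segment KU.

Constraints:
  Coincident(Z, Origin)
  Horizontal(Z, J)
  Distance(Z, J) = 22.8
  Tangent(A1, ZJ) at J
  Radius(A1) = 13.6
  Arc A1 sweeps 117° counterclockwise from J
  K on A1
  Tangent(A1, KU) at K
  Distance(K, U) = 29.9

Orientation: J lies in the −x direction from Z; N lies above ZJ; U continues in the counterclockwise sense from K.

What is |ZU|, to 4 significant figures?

52.37

On A1, J sits at bearing -90° from N; a 117° counterclockwise sweep puts K at bearing 27°, so K = N + 13.6·(cos 27°, sin 27°) = (-10.68, 19.77). Tangency of A1 to KU means the radius NK is perpendicular to KU, so KU runs along (−sin 27°, cos 27°); with |KU| = 29.9, U = (-24.26, 46.42). Then |ZU| = |U − Z| = 52.37.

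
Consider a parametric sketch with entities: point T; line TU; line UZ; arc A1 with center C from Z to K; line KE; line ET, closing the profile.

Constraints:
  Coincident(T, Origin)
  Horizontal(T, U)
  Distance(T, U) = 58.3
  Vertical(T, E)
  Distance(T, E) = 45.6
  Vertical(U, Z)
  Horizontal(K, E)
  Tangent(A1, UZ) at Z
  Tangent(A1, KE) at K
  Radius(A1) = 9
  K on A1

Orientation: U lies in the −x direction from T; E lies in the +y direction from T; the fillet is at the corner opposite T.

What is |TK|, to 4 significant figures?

67.16

T is at the origin; T and U share the same y with |TU| = 58.3 and U on the −x side, so U = (-58.30, 0.000). T and E share the same x with |TE| = 45.6 and E on the +y side, so E = (0.000, 45.60). The virtual corner opposite T is at (-58.30, 45.60). Tangency of A1 to UZ means the radius CZ is perpendicular to UZ and the tangent condition forces CK to be normal to KE, with radius 9.0, so the center C sits 9.0 in from both sides at C = (-49.30, 36.60). That places the tangent points at Z = (-58.30, 36.60) on UZ and K = (-49.30, 45.60) on KE. Then |TK| = |K − T| = 67.16.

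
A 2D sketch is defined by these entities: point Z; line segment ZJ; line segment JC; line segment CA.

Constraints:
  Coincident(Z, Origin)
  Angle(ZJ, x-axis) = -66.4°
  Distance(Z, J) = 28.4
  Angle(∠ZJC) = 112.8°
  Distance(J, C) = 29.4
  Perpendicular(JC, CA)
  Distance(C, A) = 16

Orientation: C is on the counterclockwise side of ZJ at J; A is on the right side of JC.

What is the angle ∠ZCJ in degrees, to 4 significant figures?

32.94°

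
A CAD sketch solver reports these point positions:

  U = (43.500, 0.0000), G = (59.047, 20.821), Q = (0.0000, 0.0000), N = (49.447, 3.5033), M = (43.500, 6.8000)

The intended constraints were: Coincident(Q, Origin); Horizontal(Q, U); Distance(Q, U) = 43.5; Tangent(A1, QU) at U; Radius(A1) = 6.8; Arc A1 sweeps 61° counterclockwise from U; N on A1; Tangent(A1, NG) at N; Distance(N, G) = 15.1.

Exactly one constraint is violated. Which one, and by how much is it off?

Distance(N, G) = 15.1 — off by 4.70.

Q = (0.00, 0.00) ✓; Q.y = 0.00, U.y = 0.00 ✓; |QU| = 43.50 ✓; ∠(MU, UQ) = 90.00° ✓; |MU| = 6.800 ✓; bearing(M→N) − bearing(M→U) = 61.00° ✓; |MN| = 6.800 ✓; ∠(MN, NG) = 90.00° ✓; |NG| = 19.80 ✗.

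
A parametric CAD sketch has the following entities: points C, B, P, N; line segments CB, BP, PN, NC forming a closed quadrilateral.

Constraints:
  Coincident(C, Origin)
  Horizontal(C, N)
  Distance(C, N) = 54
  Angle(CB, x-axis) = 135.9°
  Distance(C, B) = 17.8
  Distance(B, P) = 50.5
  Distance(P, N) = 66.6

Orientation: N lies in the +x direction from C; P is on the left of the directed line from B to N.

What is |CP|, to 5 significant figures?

56.429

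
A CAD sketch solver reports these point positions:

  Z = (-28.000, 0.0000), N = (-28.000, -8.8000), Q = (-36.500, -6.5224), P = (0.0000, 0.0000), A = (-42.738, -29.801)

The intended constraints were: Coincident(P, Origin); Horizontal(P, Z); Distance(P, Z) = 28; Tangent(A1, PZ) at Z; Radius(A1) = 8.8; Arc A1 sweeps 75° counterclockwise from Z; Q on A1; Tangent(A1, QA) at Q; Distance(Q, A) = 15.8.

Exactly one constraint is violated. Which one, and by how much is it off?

Distance(Q, A) = 15.8 — off by 8.30.

P = (0.00, 0.00) ✓; P.y = 0.00, Z.y = 0.00 ✓; |PZ| = 28.00 ✓; ∠(NZ, ZP) = 90.00° ✓; |NZ| = 8.800 ✓; bearing(N→Q) − bearing(N→Z) = 75.00° ✓; |NQ| = 8.800 ✓; ∠(NQ, QA) = 90.00° ✓; |QA| = 24.10 ✗.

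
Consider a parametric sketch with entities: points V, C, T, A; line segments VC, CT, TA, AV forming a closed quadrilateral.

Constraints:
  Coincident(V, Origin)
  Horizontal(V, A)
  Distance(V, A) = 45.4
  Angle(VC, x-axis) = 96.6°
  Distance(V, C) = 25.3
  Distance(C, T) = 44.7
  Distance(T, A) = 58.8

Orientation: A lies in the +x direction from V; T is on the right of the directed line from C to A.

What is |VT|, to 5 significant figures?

21.557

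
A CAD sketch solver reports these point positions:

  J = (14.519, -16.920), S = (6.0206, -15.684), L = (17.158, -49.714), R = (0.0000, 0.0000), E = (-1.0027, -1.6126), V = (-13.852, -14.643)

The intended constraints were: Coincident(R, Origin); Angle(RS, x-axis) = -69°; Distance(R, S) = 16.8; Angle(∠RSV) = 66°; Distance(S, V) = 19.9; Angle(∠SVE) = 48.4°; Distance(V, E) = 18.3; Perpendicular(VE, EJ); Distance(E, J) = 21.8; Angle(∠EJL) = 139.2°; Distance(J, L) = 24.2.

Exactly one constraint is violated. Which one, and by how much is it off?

Distance(J, L) = 24.2 — off by 8.70.

R = (0.00, 0.00) ✓; RS at -69.00° ✓; |RS| = 16.80 ✓; ∠RSV = 66.00° ✓; |SV| = 19.90 ✓; ∠SVE = 48.40° ✓; |VE| = 18.30 ✓; ∠(VE, EJ) = 90.00° ✓; |EJ| = 21.80 ✓; ∠EJL = 139.2° ✓; |JL| = 32.90 ✗.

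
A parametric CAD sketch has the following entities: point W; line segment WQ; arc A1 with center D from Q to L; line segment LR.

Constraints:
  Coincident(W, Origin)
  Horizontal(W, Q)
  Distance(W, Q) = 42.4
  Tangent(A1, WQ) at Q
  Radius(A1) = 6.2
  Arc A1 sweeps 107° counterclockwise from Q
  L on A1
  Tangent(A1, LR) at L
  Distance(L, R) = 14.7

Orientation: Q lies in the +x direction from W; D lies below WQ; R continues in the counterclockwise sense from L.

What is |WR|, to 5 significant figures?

46.359

W is at the origin; WQ is horizontal with |WQ| = 42.4 and Q on the +x side, so Q = (42.400, 0.0000). A1 meets WQ tangentially, so DQ is at right angles to WQ, so D = Q + (0, -6.2) = (42.400, -6.2000). On A1, Q sits at bearing 90° from D; a 107° counterclockwise sweep puts L at bearing 197°, so L = D + 6.2·(cos 197°, sin 197°) = (36.471, -8.0127). A1 meets LR tangentially, so DL is at right angles to LR, so LR runs along (−sin 197°, cos 197°); with |LR| = 14.7, R = (40.769, -22.070). Then |WR| = |R − W| = 46.359.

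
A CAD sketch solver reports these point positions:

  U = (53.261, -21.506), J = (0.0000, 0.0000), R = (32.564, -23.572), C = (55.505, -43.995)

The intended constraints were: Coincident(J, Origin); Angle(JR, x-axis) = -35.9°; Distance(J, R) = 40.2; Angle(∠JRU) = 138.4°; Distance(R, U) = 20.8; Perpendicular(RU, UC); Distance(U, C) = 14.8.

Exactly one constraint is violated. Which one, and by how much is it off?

Distance(U, C) = 14.8 — off by 7.80.

J = (0.00, 0.00) ✓; JR at -35.90° ✓; |JR| = 40.20 ✓; ∠JRU = 138.4° ✓; |RU| = 20.80 ✓; ∠(RU, UC) = 90.00° ✓; |UC| = 22.60 ✗.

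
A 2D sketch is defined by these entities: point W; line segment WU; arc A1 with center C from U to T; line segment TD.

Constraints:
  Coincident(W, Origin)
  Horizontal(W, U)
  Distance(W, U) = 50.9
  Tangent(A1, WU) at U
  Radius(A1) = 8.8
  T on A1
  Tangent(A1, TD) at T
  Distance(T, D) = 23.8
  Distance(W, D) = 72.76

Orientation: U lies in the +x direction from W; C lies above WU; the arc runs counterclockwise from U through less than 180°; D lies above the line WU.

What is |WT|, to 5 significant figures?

59.516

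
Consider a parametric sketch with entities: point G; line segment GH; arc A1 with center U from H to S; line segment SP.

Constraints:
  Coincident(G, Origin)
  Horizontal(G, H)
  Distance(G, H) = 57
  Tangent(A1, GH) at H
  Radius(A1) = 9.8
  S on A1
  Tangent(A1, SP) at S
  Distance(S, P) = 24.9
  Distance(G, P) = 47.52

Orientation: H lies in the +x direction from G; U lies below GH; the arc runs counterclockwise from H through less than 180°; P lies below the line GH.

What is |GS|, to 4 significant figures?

48.39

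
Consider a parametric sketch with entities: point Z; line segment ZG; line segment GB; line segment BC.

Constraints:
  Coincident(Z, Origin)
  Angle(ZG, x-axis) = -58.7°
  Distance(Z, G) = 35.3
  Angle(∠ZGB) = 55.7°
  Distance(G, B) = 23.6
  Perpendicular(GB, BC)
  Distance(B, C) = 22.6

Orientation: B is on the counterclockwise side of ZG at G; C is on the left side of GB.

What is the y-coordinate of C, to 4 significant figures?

0.6659

Z is at the origin; ZG runs at -58.7° with length 35.3, so G = 35.3·(cos -58.7°, sin -58.7°) = (18.34, -30.16). ∠ZGB = 55.7°, so GB runs at -58.7° + (180° − 55.7°) = 65.60° from the x-axis; with |GB| = 23.6, B = G + 23.6·(cos 65.60°, sin 65.60°) = (28.09, -8.670). The perpendicularity gives BC at right angles to GB; with |BC| = 22.6 on the left of GB, C = B + 22.6·(-0.9107, 0.4131) = (7.507, 0.6659). So C.y = 0.6659.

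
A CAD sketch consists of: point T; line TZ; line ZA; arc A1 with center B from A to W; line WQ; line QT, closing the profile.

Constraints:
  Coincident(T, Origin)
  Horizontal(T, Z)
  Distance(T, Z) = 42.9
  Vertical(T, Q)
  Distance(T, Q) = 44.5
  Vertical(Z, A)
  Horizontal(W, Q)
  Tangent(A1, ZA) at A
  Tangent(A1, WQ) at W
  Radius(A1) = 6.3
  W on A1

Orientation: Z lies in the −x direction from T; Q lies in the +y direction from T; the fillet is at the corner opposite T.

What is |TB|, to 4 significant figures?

52.90

T is at the origin; T and Z share the same y with |TZ| = 42.9 and Z on the −x side, so Z = (-42.90, 0.000). T and Q share the same x with |TQ| = 44.5 and Q on the +y side, so Q = (0.000, 44.50). The virtual corner opposite T is at (-42.90, 44.50). The tangent condition forces BA to be normal to ZA and A1 meets WQ tangentially, so BW is at right angles to WQ, with radius 6.3, so the center B sits 6.3 in from both sides at B = (-36.60, 38.20). Then |TB| = |B − T| = 52.90.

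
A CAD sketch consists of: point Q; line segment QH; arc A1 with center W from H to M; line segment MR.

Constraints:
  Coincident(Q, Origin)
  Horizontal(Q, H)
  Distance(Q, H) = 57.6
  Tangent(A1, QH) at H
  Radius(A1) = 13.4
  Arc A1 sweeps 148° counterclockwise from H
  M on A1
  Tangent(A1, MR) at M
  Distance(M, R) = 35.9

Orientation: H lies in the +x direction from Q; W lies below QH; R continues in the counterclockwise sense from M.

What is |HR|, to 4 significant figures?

49.62

On A1, H sits at bearing 90° from W; a 148° counterclockwise sweep puts M at bearing 238°, so M = W + 13.4·(cos 238°, sin 238°) = (50.50, -24.76). Tangency of A1 to MR means the radius WM is perpendicular to MR, so MR runs along (−sin 238°, cos 238°); with |MR| = 35.9, R = (80.94, -43.79). Then |HR| = |R − H| = 49.62.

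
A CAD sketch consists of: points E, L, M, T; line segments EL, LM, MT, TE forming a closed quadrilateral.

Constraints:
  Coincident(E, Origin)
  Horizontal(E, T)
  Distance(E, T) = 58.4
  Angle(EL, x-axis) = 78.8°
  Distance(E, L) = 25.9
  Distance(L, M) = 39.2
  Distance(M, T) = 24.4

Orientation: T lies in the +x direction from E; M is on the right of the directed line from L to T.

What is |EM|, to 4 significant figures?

34.03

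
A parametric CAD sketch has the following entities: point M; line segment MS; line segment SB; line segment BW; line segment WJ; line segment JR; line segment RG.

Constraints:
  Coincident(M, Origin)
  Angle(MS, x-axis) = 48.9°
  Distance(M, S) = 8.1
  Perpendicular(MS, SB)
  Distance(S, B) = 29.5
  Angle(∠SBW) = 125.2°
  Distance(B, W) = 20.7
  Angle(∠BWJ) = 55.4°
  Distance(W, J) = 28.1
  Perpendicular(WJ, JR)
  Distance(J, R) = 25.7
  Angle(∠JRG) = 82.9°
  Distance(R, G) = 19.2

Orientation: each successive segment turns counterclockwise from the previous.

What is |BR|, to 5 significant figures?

18.498

M is at the origin; MS runs at 48.9° with length 8.1, so S = (5.3247, 6.1039). MS ⟂ SB, so SB runs at 138.90°; with |SB| = 29.5, B = (-16.905, 25.496). ∠SBW = 125.2° gives BW at -166.30° from the x-axis; with |BW| = 20.7, W = (-37.016, 20.594). ∠BWJ = 55.4° gives WJ at -41.700° from the x-axis; with |WJ| = 28.1, J = (-16.036, 1.9009). The perpendicularity gives JR at right angles to WJ, so JR runs at 48.300°; with |JR| = 25.7, R = (1.0605, 21.090). Then |BR| = |R − B| = 18.498.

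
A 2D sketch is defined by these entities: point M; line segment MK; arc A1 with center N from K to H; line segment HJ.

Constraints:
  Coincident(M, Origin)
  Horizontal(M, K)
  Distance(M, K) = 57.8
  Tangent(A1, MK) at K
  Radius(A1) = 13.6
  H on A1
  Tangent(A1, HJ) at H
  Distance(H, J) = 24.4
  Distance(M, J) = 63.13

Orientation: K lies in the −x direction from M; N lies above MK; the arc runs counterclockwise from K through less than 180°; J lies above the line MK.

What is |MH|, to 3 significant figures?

47.2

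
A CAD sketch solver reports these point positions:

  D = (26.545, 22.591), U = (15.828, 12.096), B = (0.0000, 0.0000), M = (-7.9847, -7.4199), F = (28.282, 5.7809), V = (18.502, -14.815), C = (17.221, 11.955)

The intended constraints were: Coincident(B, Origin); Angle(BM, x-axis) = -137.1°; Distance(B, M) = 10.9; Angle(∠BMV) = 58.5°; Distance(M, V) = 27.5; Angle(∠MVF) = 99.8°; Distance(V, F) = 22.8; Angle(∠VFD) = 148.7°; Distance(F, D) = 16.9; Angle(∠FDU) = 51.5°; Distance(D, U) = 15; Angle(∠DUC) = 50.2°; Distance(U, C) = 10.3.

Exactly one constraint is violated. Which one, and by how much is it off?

Distance(U, C) = 10.3 — off by 8.90.

B = (0.00, 0.00) ✓; BM at -137.1° ✓; |BM| = 10.90 ✓; ∠BMV = 58.50° ✓; |MV| = 27.50 ✓; ∠MVF = 99.80° ✓; |VF| = 22.80 ✓; ∠VFD = 148.7° ✓; |FD| = 16.90 ✓; ∠FDU = 51.50° ✓; |DU| = 15.00 ✓; ∠DUC = 50.18° ✓; |UC| = 1.400 ✗.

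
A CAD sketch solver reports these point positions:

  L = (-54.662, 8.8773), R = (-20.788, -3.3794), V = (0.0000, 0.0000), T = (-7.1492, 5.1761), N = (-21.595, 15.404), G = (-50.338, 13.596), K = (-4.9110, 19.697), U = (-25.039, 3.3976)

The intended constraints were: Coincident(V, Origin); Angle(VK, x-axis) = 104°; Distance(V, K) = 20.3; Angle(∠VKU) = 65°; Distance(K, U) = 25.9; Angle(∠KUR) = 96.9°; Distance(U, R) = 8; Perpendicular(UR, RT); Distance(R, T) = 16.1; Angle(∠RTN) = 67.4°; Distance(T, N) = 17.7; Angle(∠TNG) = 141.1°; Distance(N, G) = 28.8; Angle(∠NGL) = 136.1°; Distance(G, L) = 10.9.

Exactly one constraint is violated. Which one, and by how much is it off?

Distance(G, L) = 10.9 — off by 4.50.

V = (0.00, 0.00) ✓; VK at 104.0° ✓; |VK| = 20.30 ✓; ∠VKU = 65.00° ✓; |KU| = 25.90 ✓; ∠KUR = 96.90° ✓; |UR| = 8.000 ✓; ∠(UR, RT) = 90.00° ✓; |RT| = 16.10 ✓; ∠RTN = 67.40° ✓; |TN| = 17.70 ✓; ∠TNG = 141.1° ✓; |NG| = 28.80 ✓; ∠NGL = 136.1° ✓; |GL| = 6.400 ✗.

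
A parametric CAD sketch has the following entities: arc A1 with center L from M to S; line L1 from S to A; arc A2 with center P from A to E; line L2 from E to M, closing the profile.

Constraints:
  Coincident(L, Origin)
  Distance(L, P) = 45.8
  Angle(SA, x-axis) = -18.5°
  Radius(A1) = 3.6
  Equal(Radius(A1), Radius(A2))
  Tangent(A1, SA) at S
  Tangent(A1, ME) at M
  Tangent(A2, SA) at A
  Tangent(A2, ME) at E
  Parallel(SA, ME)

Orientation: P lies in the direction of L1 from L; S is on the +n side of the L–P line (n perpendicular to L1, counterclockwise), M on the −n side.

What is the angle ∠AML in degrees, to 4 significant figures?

81.07°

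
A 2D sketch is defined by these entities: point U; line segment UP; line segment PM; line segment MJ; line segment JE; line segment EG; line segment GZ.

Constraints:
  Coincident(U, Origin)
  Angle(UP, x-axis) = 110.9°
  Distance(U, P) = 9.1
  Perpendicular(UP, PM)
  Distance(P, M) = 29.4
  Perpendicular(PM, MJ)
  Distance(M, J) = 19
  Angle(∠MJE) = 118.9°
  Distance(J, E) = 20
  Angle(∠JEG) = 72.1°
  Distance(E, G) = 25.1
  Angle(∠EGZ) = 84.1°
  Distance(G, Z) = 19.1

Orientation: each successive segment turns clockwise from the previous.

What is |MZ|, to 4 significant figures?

4.018

U is at the origin; UP runs at 110.9° with length 9.1, so P = (-3.246, 8.501). The perpendicularity gives PM at right angles to UP, so PM runs at 20.90°; with |PM| = 29.4, M = (24.22, 18.99). PM is perpendicular to MJ, so MJ runs at -69.10°; with |MJ| = 19.0, J = (31.00, 1.239). ∠MJE = 118.9° gives JE at -130.2° from the x-axis; with |JE| = 20.0, E = (18.09, -14.04). ∠JEG = 72.1° gives EG at 121.9° from the x-axis; with |EG| = 25.1, G = (4.824, 7.273). ∠EGZ = 84.1° gives GZ at 26.00° from the x-axis; with |GZ| = 19.1, Z = (21.99, 15.65). Then |MZ| = |Z − M| = 4.018.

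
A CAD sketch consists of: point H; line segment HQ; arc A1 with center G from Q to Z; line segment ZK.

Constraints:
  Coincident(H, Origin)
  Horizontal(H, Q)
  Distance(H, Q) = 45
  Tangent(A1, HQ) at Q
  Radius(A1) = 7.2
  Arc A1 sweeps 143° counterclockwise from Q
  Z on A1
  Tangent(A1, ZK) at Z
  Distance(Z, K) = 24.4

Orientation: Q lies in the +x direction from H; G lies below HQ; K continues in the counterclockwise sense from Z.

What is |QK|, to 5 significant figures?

31.517

H is at the origin; HQ is horizontal with |HQ| = 45.0 and Q on the +x side, so Q = (45.000, 0.0000). A1 meets HQ tangentially, so GQ is at right angles to HQ, so G = Q + (0, -7.2) = (45.000, -7.2000). On A1, Q sits at bearing 90° from G; a 143° counterclockwise sweep puts Z at bearing 233°, so Z = G + 7.2·(cos 233°, sin 233°) = (40.667, -12.950). Tangency of A1 to ZK means the radius GZ is perpendicular to ZK, so ZK runs along (−sin 233°, cos 233°); with |ZK| = 24.4, K = (60.154, -27.634). Then |QK| = |K − Q| = 31.517.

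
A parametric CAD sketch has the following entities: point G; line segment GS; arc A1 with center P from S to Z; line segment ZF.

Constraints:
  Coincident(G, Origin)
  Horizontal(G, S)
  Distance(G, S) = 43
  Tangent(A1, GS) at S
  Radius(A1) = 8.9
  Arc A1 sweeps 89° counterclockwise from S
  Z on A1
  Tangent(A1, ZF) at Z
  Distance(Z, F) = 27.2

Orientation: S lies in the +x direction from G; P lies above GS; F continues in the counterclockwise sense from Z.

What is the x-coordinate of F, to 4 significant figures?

52.37

On A1, S sits at bearing -90° from P; an 89° counterclockwise sweep puts Z at bearing -1°, so Z = P + 8.9·(cos -1°, sin -1°) = (51.90, 8.745). Since A1 is tangent to ZF there, PZ ⟂ ZF, so ZF runs along (−sin -1°, cos -1°); with |ZF| = 27.2, F = (52.37, 35.94). So F.x = 52.37.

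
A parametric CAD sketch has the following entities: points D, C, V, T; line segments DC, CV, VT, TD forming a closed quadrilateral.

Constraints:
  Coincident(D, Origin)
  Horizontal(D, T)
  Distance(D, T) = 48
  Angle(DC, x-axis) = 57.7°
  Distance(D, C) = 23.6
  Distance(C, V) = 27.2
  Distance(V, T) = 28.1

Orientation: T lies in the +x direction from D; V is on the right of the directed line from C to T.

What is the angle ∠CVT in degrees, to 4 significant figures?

94.54°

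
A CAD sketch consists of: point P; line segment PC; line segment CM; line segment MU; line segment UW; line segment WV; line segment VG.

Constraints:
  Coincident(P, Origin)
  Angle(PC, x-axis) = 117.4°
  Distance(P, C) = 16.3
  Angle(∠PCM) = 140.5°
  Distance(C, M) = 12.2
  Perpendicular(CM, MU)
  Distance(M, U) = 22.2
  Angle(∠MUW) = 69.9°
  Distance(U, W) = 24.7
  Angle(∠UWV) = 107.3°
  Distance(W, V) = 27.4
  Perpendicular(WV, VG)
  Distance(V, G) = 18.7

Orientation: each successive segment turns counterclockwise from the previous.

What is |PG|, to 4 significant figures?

31.63

∠UWV = 107.3° gives WV at 69.70° from the x-axis; with |WV| = 27.4, V = (6.739, 23.24). WV ⟂ VG, so VG runs at 159.7°; with |VG| = 18.7, G = (-10.80, 29.73). Then |PG| = |G − P| = 31.63.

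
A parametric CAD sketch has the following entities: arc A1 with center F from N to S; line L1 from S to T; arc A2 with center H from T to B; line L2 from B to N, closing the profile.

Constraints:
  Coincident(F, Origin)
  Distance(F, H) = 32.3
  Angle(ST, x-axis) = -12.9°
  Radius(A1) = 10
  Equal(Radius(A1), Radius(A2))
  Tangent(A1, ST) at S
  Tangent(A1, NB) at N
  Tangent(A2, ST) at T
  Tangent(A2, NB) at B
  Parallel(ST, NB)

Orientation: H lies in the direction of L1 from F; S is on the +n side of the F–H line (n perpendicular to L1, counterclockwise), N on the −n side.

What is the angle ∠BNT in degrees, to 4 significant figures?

31.77°

The slot axis is L1's direction at -12.9°, so u = (cos -12.9°, sin -12.9°) = (0.9748, -0.2233) and n = (−sin -12.9°, cos -12.9°) = (0.2233, 0.9748). F is at the origin and H lies 32.3 along u from F, so H = 32.3·u = (31.48, -7.211). Tangency of A1 to both parallel lines with radius 10.0 puts S and N at F ± 10.0·n: S = (2.233, 9.748), N = (-2.233, -9.748). Equal radii place T and B the same way about H: T = H + 10.0·n = (33.72, 2.537), B = H − 10.0·n = (29.25, -16.96). Then cos ∠BNT = NB·NT / (|NB||NT|), giving 31.77°.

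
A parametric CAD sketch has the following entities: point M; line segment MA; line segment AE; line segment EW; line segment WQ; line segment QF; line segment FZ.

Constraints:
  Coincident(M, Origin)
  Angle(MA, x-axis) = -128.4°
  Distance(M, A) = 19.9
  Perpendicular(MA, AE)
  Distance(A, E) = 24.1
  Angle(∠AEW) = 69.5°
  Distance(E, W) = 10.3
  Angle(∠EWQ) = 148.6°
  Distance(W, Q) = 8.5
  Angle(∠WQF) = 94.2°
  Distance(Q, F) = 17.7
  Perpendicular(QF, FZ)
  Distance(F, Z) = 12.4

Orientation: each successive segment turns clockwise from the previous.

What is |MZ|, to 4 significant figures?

28.67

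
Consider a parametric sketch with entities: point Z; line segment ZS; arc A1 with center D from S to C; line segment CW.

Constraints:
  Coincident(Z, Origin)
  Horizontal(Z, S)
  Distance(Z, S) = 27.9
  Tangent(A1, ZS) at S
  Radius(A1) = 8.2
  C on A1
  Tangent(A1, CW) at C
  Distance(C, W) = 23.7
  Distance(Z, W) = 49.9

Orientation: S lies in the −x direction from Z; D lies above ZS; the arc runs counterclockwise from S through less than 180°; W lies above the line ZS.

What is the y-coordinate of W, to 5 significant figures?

30.396

Z is at the origin; Z and S share the same y with |ZS| = 27.9 and S on the −x side, so S = (-27.900, 0.0000). A1 meets ZS tangentially, so DS is at right angles to ZS, so D = S + (0, 8.2) = (-27.900, 8.2000). Since DC ⟂ CW (tangency), |DW| = √(8.2² + 23.7²) = 25.078 regardless of where C sits on A1. So W lies on both circle(Z, 49.9) and circle(D, 25.078); the above-ZS intersection is W = (-39.574, 30.396). C is the foot of the tangent from W: C = (-22.290, 14.180).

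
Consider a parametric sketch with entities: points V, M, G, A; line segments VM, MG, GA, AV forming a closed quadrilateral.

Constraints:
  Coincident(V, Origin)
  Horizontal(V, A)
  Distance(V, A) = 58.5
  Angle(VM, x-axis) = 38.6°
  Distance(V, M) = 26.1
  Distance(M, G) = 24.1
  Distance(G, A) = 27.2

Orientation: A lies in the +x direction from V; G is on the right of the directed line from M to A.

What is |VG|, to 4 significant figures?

32.14

V is at the origin; VA is horizontal with |VA| = 58.5 and A in +x, so A = (58.5, 0). VM runs at 38.6° with |VM| = 26.1, so M = (20.40, 16.28). G is determined by |MG| = 24.1 and |GA| = 27.2 together: it lies at the intersection of circle(M, 24.1) and circle(A, 27.2). With |MA| = 41.44, the foot of the radical line on MA is 18.80 from M and the perpendicular offset is √(24.1² − 18.80²) = 15.08. Taking the right-of-MA solution: G = (31.76, -4.971).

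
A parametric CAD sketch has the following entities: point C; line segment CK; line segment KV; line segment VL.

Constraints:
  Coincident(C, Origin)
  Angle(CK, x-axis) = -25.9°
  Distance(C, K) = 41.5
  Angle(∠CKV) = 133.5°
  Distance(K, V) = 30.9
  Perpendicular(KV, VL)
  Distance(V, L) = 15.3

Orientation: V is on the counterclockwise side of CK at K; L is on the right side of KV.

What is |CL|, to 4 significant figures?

74.82

∠CKV = 133.5°, so KV runs at -25.9° + (180° − 133.5°) = 20.60° from the x-axis; with |KV| = 30.9, V = K + 30.9·(cos 20.60°, sin 20.60°) = (66.26, -7.255). KV is perpendicular to VL; with |VL| = 15.3 on the right of KV, L = V + 15.3·(0.3518, -0.9361) = (71.64, -21.58). Then |CL| = |L − C| = 74.82.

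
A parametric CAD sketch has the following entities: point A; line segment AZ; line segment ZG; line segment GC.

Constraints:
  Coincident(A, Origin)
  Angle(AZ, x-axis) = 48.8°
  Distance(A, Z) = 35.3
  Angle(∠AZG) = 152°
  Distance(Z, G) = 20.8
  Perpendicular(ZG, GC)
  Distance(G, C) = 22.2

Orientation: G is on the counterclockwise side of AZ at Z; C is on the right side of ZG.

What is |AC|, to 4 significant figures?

64.84

A is at the origin; AZ runs at 48.8° with length 35.3, so Z = 35.3·(cos 48.8°, sin 48.8°) = (23.25, 26.56). ∠AZG = 152.0°, so ZG runs at 48.8° + (180° − 152.0°) = 76.80° from the x-axis; with |ZG| = 20.8, G = Z + 20.8·(cos 76.80°, sin 76.80°) = (28.00, 46.81). ZG is perpendicular to GC; with |GC| = 22.2 on the right of ZG, C = G + 22.2·(0.9736, -0.2284) = (49.61, 41.74). Then |AC| = |C − A| = 64.84.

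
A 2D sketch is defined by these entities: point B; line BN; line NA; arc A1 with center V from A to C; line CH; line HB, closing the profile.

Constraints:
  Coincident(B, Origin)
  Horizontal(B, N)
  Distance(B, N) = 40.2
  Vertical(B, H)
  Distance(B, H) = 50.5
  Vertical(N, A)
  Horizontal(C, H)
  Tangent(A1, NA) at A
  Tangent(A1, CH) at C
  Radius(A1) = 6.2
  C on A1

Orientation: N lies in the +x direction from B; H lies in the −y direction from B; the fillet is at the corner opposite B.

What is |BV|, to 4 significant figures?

55.84

B is at the origin; B and N share the same y with |BN| = 40.2 and N on the +x side, so N = (40.20, 0.000). BH is vertical with |BH| = 50.5 and H on the −y side, so H = (0.000, -50.50). The virtual corner opposite B is at (40.20, -50.50). Since A1 is tangent to NA there, VA ⟂ NA and tangency of A1 to CH means the radius VC is perpendicular to CH, with radius 6.2, so the center V sits 6.2 in from both sides at V = (34.00, -44.30). Then |BV| = |V − B| = 55.84.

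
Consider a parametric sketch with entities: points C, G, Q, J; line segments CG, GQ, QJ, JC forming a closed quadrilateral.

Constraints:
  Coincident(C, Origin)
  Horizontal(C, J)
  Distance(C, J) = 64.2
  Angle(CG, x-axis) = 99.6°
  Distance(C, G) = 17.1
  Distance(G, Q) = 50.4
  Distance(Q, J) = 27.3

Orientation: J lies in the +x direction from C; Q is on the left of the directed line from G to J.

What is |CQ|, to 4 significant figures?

51.98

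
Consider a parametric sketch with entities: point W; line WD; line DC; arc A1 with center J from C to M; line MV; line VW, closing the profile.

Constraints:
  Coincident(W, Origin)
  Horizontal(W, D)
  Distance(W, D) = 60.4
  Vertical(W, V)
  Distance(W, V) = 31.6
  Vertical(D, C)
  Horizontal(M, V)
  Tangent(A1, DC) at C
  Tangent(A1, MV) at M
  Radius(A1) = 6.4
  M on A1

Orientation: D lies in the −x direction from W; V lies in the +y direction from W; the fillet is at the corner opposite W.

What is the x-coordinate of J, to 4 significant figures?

-54.00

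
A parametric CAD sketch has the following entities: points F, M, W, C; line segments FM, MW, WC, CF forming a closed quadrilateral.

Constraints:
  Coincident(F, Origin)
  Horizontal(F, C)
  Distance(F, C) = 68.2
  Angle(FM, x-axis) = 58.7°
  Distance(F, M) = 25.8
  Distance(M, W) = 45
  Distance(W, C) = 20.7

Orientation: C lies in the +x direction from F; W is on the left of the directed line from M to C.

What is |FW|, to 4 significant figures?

60.99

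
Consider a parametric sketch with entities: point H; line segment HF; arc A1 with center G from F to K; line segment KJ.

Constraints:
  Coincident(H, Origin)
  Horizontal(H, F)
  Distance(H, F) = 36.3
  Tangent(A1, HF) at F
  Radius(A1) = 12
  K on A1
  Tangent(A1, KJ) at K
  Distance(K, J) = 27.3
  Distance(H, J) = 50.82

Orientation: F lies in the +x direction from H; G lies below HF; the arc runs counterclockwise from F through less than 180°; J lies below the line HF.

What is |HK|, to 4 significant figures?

28.42

Checks: |GK| = 12.00 ✓; ∠(GK, KJ) = 90.00° ✓; |KJ| = 27.30 ✓; |HJ| = 50.82 ✓.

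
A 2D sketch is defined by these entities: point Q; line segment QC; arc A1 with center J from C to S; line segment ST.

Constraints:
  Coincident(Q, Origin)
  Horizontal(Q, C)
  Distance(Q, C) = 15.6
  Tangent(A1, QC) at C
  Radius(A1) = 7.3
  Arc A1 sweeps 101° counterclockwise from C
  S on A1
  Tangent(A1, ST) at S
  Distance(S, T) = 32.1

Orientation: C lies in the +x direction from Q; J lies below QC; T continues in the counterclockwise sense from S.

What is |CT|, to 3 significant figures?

40.2

Q is at the origin; QC is horizontal with |QC| = 15.6 and C on the +x side, so C = (15.6, 0.00). A1 meets QC tangentially, so JC is at right angles to QC, so J = C + (0, -7.3) = (15.6, -7.30). On A1, C sits at bearing 90° from J; a 101° counterclockwise sweep puts S at bearing 191°, so S = J + 7.3·(cos 191°, sin 191°) = (8.43, -8.69). Since A1 is tangent to ST there, JS ⟂ ST, so ST runs along (−sin 191°, cos 191°); with |ST| = 32.1, T = (14.6, -40.2). Then |CT| = |T − C| = 40.2.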